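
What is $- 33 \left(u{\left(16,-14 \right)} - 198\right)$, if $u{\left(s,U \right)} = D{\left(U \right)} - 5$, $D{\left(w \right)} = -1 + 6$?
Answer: $6534$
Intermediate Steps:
$D{\left(w \right)} = 5$
$u{\left(s,U \right)} = 0$ ($u{\left(s,U \right)} = 5 - 5 = 0$)
$- 33 \left(u{\left(16,-14 \right)} - 198\right) = - 33 \left(0 - 198\right) = \left(-33\right) \left(-198\right) = 6534$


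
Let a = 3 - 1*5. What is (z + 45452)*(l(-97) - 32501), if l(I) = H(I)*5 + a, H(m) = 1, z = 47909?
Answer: -3034045778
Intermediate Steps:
a = -2 (a = 3 - 5 = -2)
l(I) = 3 (l(I) = 1*5 - 2 = 5 - 2 = 3)
(z + 45452)*(l(-97) - 32501) = (47909 + 45452)*(3 - 32501) = 93361*(-32498) = -3034045778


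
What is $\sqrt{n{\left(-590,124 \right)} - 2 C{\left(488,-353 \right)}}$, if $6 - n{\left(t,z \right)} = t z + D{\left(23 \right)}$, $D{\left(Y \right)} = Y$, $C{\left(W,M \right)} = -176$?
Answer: $\sqrt{73495} \approx 271.1$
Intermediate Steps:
$n{\left(t,z \right)} = -17 - t z$ ($n{\left(t,z \right)} = 6 - \left(t z + 23\right) = 6 - \left(23 + t z\right) = -17 - t z$)
$\sqrt{n{\left(-590,124 \right)} - 2 C{\left(488,-353 \right)}} = \sqrt{\left(-17 - \left(-590\right) 124\right) - -352} = \sqrt{\left(-17 + 73160\right) + 352} = \sqrt{73143 + 352} = \sqrt{73495}$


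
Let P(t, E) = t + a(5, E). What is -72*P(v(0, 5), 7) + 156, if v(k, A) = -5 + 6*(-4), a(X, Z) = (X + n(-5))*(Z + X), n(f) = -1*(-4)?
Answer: -5532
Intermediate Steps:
n(f) = 4
a(X, Z) = (4 + X)*(X + Z) (a(X, Z) = (X + 4)*(Z + X) = (4 + X)*(X + Z))
v(k, A) = -29 (v(k, A) = -5 - 24 = -29)
P(t, E) = 45 + t + 9*E (P(t, E) = t + (5**2 + 4*5 + 4*E + 5*E) = t + (25 + 20 + 4*E + 5*E) = t + (45 + 9*E) = 45 + t + 9*E)
-72*P(v(0, 5), 7) + 156 = -72*(45 - 29 + 9*7) + 156 = -72*(45 - 29 + 63) + 156 = -72*79 + 156 = -5688 + 156 = -5532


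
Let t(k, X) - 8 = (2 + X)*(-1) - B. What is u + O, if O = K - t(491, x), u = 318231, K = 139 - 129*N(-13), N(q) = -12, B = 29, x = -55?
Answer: 319886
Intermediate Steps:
K = 1687 (K = 139 - 129*(-12) = 139 + 1548 = 1687)
t(k, X) = -23 - X (t(k, X) = 8 + ((2 + X)*(-1) - 1*29) = 8 + ((-2 - X) - 29) = 8 + (-31 - X) = -23 - X)
O = 1655 (O = 1687 - (-23 - 1*(-55)) = 1687 - (-23 + 55) = 1687 - 1*32 = 1687 - 32 = 1655)
u + O = 318231 + 1655 = 319886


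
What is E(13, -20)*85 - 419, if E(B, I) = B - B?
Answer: -419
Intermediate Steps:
E(B, I) = 0
E(13, -20)*85 - 419 = 0*85 - 419 = 0 - 419 = -419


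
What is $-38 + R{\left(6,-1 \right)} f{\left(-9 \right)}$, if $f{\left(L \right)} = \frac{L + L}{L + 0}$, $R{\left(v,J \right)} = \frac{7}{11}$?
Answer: $- \frac{404}{11} \approx -36.727$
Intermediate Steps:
$R{\left(v,J \right)} = \frac{7}{11}$ ($R{\left(v,J \right)} = 7 \cdot \frac{1}{11} = \frac{7}{11}$)
$f{\left(L \right)} = 2$ ($f{\left(L \right)} = \frac{2 L}{L} = 2$)
$-38 + R{\left(6,-1 \right)} f{\left(-9 \right)} = -38 + \frac{7}{11} \cdot 2 = -38 + \frac{14}{11} = - \frac{404}{11}$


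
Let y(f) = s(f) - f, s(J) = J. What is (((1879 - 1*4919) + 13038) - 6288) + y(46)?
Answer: 3710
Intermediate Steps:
y(f) = 0 (y(f) = f - f = 0)
(((1879 - 1*4919) + 13038) - 6288) + y(46) = (((1879 - 1*4919) + 13038) - 6288) + 0 = (((1879 - 4919) + 13038) - 6288) + 0 = ((-3040 + 13038) - 6288) + 0 = (9998 - 6288) + 0 = 3710 + 0 = 3710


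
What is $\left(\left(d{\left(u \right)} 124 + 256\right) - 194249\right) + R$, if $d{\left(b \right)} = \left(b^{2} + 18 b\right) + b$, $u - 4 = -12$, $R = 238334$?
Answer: $33429$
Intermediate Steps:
$u = -8$ ($u = 4 - 12 = -8$)
$d{\left(b \right)} = b^{2} + 19 b$
$\left(\left(d{\left(u \right)} 124 + 256\right) - 194249\right) + R = \left(\left(- 8 \left(19 - 8\right) 124 + 256\right) - 194249\right) + 238334 = \left(\left(\left(-8\right) 11 \cdot 124 + 256\right) - 194249\right) + 238334 = \left(\left(\left(-88\right) 124 + 256\right) - 194249\right) + 238334 = \left(\left(-10912 + 256\right) - 194249\right) + 238334 = \left(-10656 - 194249\right) + 238334 = -204905 + 238334 = 33429$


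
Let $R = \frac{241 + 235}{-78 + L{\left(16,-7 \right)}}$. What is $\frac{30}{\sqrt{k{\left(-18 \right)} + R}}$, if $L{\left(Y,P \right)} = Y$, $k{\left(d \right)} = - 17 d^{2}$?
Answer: $- \frac{15 i \sqrt{5300566}}{85493} \approx - 0.40394 i$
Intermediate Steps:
$R = - \frac{238}{31}$ ($R = \frac{241 + 235}{-78 + 16} = \frac{476}{-62} = 476 \left(- \frac{1}{62}\right) = - \frac{238}{31} \approx -7.6774$)
$\frac{30}{\sqrt{k{\left(-18 \right)} + R}} = \frac{30}{\sqrt{- 17 \left(-18\right)^{2} - \frac{238}{31}}} = \frac{30}{\sqrt{\left(-17\right) 324 - \frac{238}{31}}} = \frac{30}{\sqrt{-5508 - \frac{238}{31}}} = \frac{30}{\sqrt{- \frac{170986}{31}}} = \frac{30}{\frac{1}{31} i \sqrt{5300566}} = 30 \left(- \frac{i \sqrt{5300566}}{170986}\right) = - \frac{15 i \sqrt{5300566}}{85493}$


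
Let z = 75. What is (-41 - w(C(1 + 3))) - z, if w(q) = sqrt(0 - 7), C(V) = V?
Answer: -116 - I*sqrt(7) ≈ -116.0 - 2.6458*I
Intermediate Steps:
w(q) = I*sqrt(7) (w(q) = sqrt(-7) = I*sqrt(7))
(-41 - w(C(1 + 3))) - z = (-41 - I*sqrt(7)) - 1*75 = (-41 - I*sqrt(7)) - 75 = -116 - I*sqrt(7)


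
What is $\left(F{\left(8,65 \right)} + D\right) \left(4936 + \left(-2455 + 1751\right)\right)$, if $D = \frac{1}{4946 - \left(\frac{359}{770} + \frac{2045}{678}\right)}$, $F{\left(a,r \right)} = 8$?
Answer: $\frac{21840132891992}{645072677} \approx 33857.0$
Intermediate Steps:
$D = \frac{130515}{645072677}$ ($D = \frac{1}{4946 - \frac{454513}{130515}} = \frac{1}{\frac{645072677}{130515}} = \frac{130515}{645072677} \approx 0.00020233$)
$\left(F{\left(8,65 \right)} + D\right) \left(4936 + \left(-2455 + 1751\right)\right) = \left(8 + \frac{130515}{645072677}\right) \left(4936 + \left(-2455 + 1751\right)\right) = \frac{5160711931 \left(4936 - 704\right)}{645072677} = \frac{5160711931}{645072677} \cdot 4232 = \frac{21840132891992}{645072677}$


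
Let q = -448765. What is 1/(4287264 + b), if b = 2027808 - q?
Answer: 1/6763837 ≈ 1.4785e-7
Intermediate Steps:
b = 2476573 (b = 2027808 - 1*(-448765) = 2027808 + 448765 = 2476573)
1/(4287264 + b) = 1/(4287264 + 2476573) = 1/6763837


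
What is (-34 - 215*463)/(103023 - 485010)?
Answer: 33193/127329 ≈ 0.26069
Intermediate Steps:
(-34 - 215*463)/(103023 - 485010) = (-34 - 99545)/(-381987) = -99579*(-1/381987) = 33193/127329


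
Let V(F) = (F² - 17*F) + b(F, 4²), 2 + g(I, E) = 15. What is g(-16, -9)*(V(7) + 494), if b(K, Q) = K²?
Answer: 6149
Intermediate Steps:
g(I, E) = 13 (g(I, E) = -2 + 15 = 13)
V(F) = -17*F + 2*F² (V(F) = (F² - 17*F) + F² = -17*F + 2*F²)
g(-16, -9)*(V(7) + 494) = 13*(7*(-17 + 2*7) + 494) = 13*(7*(-17 + 14) + 494) = 13*(7*(-3) + 494) = 13*(-21 + 494) = 13*473 = 6149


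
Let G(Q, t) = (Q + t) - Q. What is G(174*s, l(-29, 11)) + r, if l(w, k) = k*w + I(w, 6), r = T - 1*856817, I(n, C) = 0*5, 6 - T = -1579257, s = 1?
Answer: 722127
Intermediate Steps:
T = 1579263 (T = 6 - 1*(-1579257) = 6 + 1579257 = 1579263)
I(n, C) = 0
r = 722446 (r = 1579263 - 1*856817 = 1579263 - 856817 = 722446)
l(w, k) = k*w (l(w, k) = k*w + 0 = k*w)
G(Q, t) = t
G(174*s, l(-29, 11)) + r = 11*(-29) + 722446 = -319 + 722446 = 722127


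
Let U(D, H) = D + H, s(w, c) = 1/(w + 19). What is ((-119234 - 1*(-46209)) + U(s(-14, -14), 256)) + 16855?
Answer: -279569/5 ≈ -55914.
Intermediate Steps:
s(w, c) = 1/(19 + w)
((-119234 - 1*(-46209)) + U(s(-14, -14), 256)) + 16855 = ((-119234 - 1*(-46209)) + (1/(19 - 14) + 256)) + 16855 = ((-119234 + 46209) + (1/5 + 256)) + 16855 = (-73025 + (⅕ + 256)) + 16855 = (-73025 + 1281/5) + 16855 = -363844/5 + 16855 = -279569/5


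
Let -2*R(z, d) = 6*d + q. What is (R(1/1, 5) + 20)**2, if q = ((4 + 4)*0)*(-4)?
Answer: 25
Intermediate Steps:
q = 0 (q = (8*0)*(-4) = 0*(-4) = 0)
R(z, d) = -3*d (R(z, d) = -(6*d + 0)/2 = -3*d)
(R(1/1, 5) + 20)**2 = (-3*5 + 20)**2 = (-15 + 20)**2 = 5**2 = 25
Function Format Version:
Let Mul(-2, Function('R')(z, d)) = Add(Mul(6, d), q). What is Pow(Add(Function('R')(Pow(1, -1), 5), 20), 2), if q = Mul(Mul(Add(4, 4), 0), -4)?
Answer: 25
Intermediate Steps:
q = 0 (q = Mul(Mul(8, 0), -4) = Mul(0, -4) = 0)
Function('R')(z, d) = Mul(-3, d) (Function('R')(z, d) = Mul(Rational(-1, 2), Add(Mul(6, d), 0)) = Mul(Rational(-1, 2), Mul(6, d)) = Mul(-3, d))
Pow(Add(Function('R')(Pow(1, -1), 5), 20), 2) = Pow(Add(Mul(-3, 5), 20), 2) = Pow(Add(-15, 20), 2) = Pow(5, 2) = 25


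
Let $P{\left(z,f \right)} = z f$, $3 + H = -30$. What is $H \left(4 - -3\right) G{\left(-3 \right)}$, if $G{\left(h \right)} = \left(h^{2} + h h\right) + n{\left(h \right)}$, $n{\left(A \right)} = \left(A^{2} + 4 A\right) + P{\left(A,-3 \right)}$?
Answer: $-5544$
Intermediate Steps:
$H = -33$ ($H = -3 - 30 = -33$)
$P{\left(z,f \right)} = f z$
$n{\left(A \right)} = A + A^{2}$ ($n{\left(A \right)} = \left(A^{2} + 4 A\right) - 3 A = A + A^{2}$)
$G{\left(h \right)} = 2 h^{2} + h \left(1 + h\right)$ ($G{\left(h \right)} = \left(h^{2} + h h\right) + h \left(1 + h\right) = \left(h^{2} + h^{2}\right) + h \left(1 + h\right) = 2 h^{2} + h \left(1 + h\right)$)
$H \left(4 - -3\right) G{\left(-3 \right)} = - 33 \left(4 - -3\right) \left(- 3 \left(1 + 3 \left(-3\right)\right)\right) = - 33 \left(4 + 3\right) \left(- 3 \left(1 - 9\right)\right) = \left(-33\right) 7 \left(\left(-3\right) \left(-8\right)\right) = \left(-231\right) 24 = -5544$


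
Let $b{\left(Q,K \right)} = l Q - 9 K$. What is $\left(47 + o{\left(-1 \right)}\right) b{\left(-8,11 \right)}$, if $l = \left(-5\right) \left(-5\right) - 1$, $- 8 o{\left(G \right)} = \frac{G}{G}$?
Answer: $- \frac{109125}{8} \approx -13641.0$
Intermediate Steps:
$o{\left(G \right)} = - \frac{1}{8}$ ($o{\left(G \right)} = - \frac{G \frac{1}{G}}{8} = \left(- \frac{1}{8}\right) 1 = - \frac{1}{8}$)
$l = 24$ ($l = 25 - 1 = 24$)
$b{\left(Q,K \right)} = - 9 K + 24 Q$ ($b{\left(Q,K \right)} = 24 Q - 9 K = - 9 K + 24 Q$)
$\left(47 + o{\left(-1 \right)}\right) b{\left(-8,11 \right)} = \left(47 - \frac{1}{8}\right) \left(\left(-9\right) 11 + 24 \left(-8\right)\right) = \frac{375 \left(-99 - 192\right)}{8} = \frac{375}{8} \left(-291\right) = - \frac{109125}{8}$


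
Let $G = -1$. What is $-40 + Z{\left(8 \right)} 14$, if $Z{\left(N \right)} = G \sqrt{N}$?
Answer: $-40 - 28 \sqrt{2} \approx -79.598$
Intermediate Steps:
$Z{\left(N \right)} = - \sqrt{N}$
$-40 + Z{\left(8 \right)} 14 = -40 + - \sqrt{8} \cdot 14 = -40 + - 2 \sqrt{2} \cdot 14 = -40 - 28 \sqrt{2}$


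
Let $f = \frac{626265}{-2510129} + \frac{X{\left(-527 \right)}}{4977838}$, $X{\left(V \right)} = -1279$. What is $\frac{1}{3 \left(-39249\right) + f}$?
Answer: $- \frac{12495015521102}{1471253713219367255} \approx -8.4928 \cdot 10^{-6}$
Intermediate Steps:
$f = - \frac{3120656170061}{12495015521102}$ ($f = \frac{626265}{-2510129} - \frac{1279}{4977838} = 626265 \left(- \frac{1}{2510129}\right) - \frac{1279}{4977838} = - \frac{626265}{2510129} - \frac{1279}{4977838} = - \frac{3120656170061}{12495015521102} \approx -0.24975$)
$\frac{1}{3 \left(-39249\right) + f} = \frac{1}{3 \left(-39249\right) - \frac{3120656170061}{12495015521102}} = \frac{1}{-117747 - \frac{3120656170061}{12495015521102}} = \frac{1}{- \frac{1471253713219367255}{12495015521102}} = - \frac{12495015521102}{1471253713219367255}$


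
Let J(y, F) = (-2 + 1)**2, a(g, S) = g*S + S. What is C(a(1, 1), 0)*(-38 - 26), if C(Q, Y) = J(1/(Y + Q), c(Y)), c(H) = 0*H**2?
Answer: -64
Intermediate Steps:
a(g, S) = S + S*g (a(g, S) = S*g + S = S + S*g)
c(H) = 0
J(y, F) = 1 (J(y, F) = (-1)**2 = 1)
C(Q, Y) = 1
C(a(1, 1), 0)*(-38 - 26) = 1*(-38 - 26) = 1*(-64) = -64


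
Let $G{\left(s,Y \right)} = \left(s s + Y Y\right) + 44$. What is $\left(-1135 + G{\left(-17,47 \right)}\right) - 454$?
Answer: $953$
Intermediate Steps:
$G{\left(s,Y \right)} = 44 + Y^{2} + s^{2}$ ($G{\left(s,Y \right)} = \left(s^{2} + Y^{2}\right) + 44 = \left(Y^{2} + s^{2}\right) + 44 = 44 + Y^{2} + s^{2}$)
$\left(-1135 + G{\left(-17,47 \right)}\right) - 454 = \left(-1135 + \left(44 + 47^{2} + \left(-17\right)^{2}\right)\right) - 454 = \left(-1135 + \left(44 + 2209 + 289\right)\right) - 454 = \left(-1135 + 2542\right) - 454 = 1407 - 454 = 953$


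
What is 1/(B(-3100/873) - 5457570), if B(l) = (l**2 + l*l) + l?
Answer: -762129/4159355852830 ≈ -1.8323e-7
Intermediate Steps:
B(l) = l + 2*l**2 (B(l) = (l**2 + l**2) + l = 2*l**2 + l = l + 2*l**2)
1/(B(-3100/873) - 5457570) = 1/((-3100/873)*(1 + 2*(-3100/873)) - 5457570) = 1/((-3100*1/873)*(1 + 2*(-3100*1/873)) - 5457570) = 1/(-3100*(1 + 2*(-3100/873))/873 - 5457570) = 1/(-3100*(1 - 6200/873)/873 - 5457570) = 1/(-3100/873*(-5327/873) - 5457570) = 1/(16513700/762129 - 5457570) = 1/(-4159355852830/762129) = -762129/4159355852830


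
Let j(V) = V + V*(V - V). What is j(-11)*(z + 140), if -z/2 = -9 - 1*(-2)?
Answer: -1694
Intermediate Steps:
j(V) = V (j(V) = V + V*0 = V + 0 = V)
z = 14 (z = -2*(-9 - 1*(-2)) = -2*(-9 + 2) = -2*(-7) = 14)
j(-11)*(z + 140) = -11*(14 + 140) = -11*154 = -1694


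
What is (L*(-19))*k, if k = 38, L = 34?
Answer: -24548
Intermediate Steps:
(L*(-19))*k = (34*(-19))*38 = -646*38 = -24548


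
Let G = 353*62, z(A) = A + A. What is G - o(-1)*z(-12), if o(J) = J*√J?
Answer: 21886 - 24*I ≈ 21886.0 - 24.0*I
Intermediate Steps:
z(A) = 2*A
o(J) = J^(3/2)
G = 21886
G - o(-1)*z(-12) = 21886 - (-1)^(3/2)*2*(-12) = 21886 - (-I)*(-24) = 21886 - 24*I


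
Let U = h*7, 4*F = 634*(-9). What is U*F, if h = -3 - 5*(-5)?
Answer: -219681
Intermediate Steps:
h = 22 (h = -3 + 25 = 22)
F = -2853/2 (F = (634*(-9))/4 = (1/4)*(-5706) = -2853/2 ≈ -1426.5)
U = 154 (U = 22*7 = 154)
U*F = 154*(-2853/2) = -219681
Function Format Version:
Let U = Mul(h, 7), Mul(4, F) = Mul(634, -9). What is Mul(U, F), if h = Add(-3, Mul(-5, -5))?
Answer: -219681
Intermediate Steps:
h = 22 (h = Add(-3, 25) = 22)
F = Rational(-2853, 2) (F = Mul(Rational(1, 4), Mul(634, -9)) = Mul(Rational(1, 4), -5706) = Rational(-2853, 2) ≈ -1426.5)
U = 154 (U = Mul(22, 7) = 154)
Mul(U, F) = Mul(154, Rational(-2853, 2)) = -219681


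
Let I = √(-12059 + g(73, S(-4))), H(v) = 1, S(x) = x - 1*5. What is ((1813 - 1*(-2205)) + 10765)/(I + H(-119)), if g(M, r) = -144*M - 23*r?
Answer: 14783/22365 - 29566*I*√5591/22365 ≈ 0.66099 - 98.848*I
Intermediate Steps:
S(x) = -5 + x (S(x) = x - 5 = -5 + x)
I = 2*I*√5591 (I = √(-12059 + (-144*73 - 23*(-5 - 4))) = √(-12059 + (-10512 - 23*(-9))) = √(-12059 + (-10512 + 207)) = √(-12059 - 10305) = √(-22364) = 2*I*√5591 ≈ 149.55*I)
((1813 - 1*(-2205)) + 10765)/(I + H(-119)) = ((1813 - 1*(-2205)) + 10765)/(2*I*√5591 + 1) = ((1813 + 2205) + 10765)/(1 + 2*I*√5591) = (4018 + 10765)/(1 + 2*I*√5591) = 14783/(1 + 2*I*√5591)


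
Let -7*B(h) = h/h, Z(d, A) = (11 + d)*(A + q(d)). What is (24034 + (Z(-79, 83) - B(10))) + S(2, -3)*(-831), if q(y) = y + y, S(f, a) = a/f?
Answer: 425329/14 ≈ 30381.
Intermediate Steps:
q(y) = 2*y
Z(d, A) = (11 + d)*(A + 2*d)
B(h) = -⅐ (B(h) = -h/(7*h) = -⅐*1 = -⅐)
(24034 + (Z(-79, 83) - B(10))) + S(2, -3)*(-831) = (24034 + ((2*(-79)² + 11*83 + 22*(-79) + 83*(-79)) - 1*(-⅐))) - 3/2*(-831) = (24034 + ((2*6241 + 913 - 1738 - 6557) + ⅐)) - 3*½*(-831) = (24034 + ((12482 + 913 - 1738 - 6557) + ⅐)) - 3/2*(-831) = (24034 + (5100 + ⅐)) + 2493/2 = (24034 + 35701/7) + 2493/2 = 203939/7 + 2493/2 = 425329/14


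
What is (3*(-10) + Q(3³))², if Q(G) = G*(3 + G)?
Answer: 608400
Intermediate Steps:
(3*(-10) + Q(3³))² = (3*(-10) + 3³*(3 + 3³))² = (-30 + 27*(3 + 27))² = (-30 + 27*30)² = (-30 + 810)² = 780² = 608400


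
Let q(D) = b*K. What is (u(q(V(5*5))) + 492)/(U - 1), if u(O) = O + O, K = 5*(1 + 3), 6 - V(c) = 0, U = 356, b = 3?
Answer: 612/355 ≈ 1.7239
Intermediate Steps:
V(c) = 6 (V(c) = 6 - 1*0 = 6 + 0 = 6)
K = 20 (K = 5*4 = 20)
q(D) = 60 (q(D) = 3*20 = 60)
u(O) = 2*O
(u(q(V(5*5))) + 492)/(U - 1) = (2*60 + 492)/(356 - 1) = (120 + 492)/355 = 612*(1/355) = 612/355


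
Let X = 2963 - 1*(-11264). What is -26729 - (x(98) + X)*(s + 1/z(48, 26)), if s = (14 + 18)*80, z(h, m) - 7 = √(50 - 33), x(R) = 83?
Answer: -586615349/16 + 7155*√17/16 ≈ -3.6662e+7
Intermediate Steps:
X = 14227 (X = 2963 + 11264 = 14227)
z(h, m) = 7 + √17 (z(h, m) = 7 + √(50 - 33) = 7 + √17)
s = 2560 (s = 32*80 = 2560)
-26729 - (x(98) + X)*(s + 1/z(48, 26)) = -26729 - (83 + 14227)*(2560 + 1/(7 + √17)) = -26729 - 14310*(2560 + 1/(7 + √17)) = -26729 - (36633600 + 14310/(7 + √17)) = -26729 + (-36633600 - 14310/(7 + √17)) = -36660329 - 14310/(7 + √17)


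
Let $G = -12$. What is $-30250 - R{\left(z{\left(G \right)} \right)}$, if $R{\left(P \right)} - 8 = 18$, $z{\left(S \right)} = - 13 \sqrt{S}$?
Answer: $-30276$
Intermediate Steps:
$R{\left(P \right)} = 26$ ($R{\left(P \right)} = 8 + 18 = 26$)
$-30250 - R{\left(z{\left(G \right)} \right)} = -30250 - 26 = -30276$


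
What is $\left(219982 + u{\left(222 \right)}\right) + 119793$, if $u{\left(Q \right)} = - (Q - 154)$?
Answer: $339707$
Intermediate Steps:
$u{\left(Q \right)} = 154 - Q$ ($u{\left(Q \right)} = - (Q - 154) = - (-154 + Q) = 154 - Q$)
$\left(219982 + u{\left(222 \right)}\right) + 119793 = \left(219982 + \left(154 - 222\right)\right) + 119793 = \left(219982 - 68\right) + 119793 = 219914 + 119793 = 339707$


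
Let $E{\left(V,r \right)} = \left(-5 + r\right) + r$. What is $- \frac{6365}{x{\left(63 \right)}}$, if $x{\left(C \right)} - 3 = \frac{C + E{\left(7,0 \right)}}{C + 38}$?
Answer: $- \frac{33835}{19} \approx -1780.8$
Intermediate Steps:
$E{\left(V,r \right)} = -5 + 2 r$
$x{\left(C \right)} = 3 + \frac{-5 + C}{38 + C}$ ($x{\left(C \right)} = 3 + \frac{C + \left(-5 + 2 \cdot 0\right)}{C + 38} = 3 + \frac{C + \left(-5 + 0\right)}{38 + C} = 3 + \frac{C - 5}{38 + C} = 3 + \frac{-5 + C}{38 + C}$)
$- \frac{6365}{x{\left(63 \right)}} = - \frac{6365}{\frac{1}{38 + 63} \left(109 + 4 \cdot 63\right)} = - \frac{6365}{\frac{1}{101} \left(109 + 252\right)} = - \frac{6365}{\frac{1}{101} \cdot 361} = - \frac{6365}{\frac{361}{101}} = \left(-6365\right) \frac{101}{361} = - \frac{33835}{19}$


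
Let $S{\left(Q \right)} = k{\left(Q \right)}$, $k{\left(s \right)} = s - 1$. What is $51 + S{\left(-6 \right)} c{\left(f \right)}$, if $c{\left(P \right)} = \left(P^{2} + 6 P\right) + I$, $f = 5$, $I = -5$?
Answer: $-299$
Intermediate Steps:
$k{\left(s \right)} = -1 + s$
$c{\left(P \right)} = -5 + P^{2} + 6 P$ ($c{\left(P \right)} = \left(P^{2} + 6 P\right) - 5 = -5 + P^{2} + 6 P$)
$S{\left(Q \right)} = -1 + Q$
$51 + S{\left(-6 \right)} c{\left(f \right)} = 51 + \left(-1 - 6\right) \left(-5 + 5^{2} + 6 \cdot 5\right) = 51 - 7 \left(-5 + 25 + 30\right) = 51 - 350 = -299$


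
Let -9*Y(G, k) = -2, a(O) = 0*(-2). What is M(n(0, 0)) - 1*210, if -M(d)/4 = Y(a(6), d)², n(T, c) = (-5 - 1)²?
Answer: -17026/81 ≈ -210.20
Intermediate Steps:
n(T, c) = 36 (n(T, c) = (-6)² = 36)
a(O) = 0
Y(G, k) = 2/9 (Y(G, k) = -⅑*(-2) = 2/9)
M(d) = -16/81 (M(d) = -4*(2/9)² = -4*4/81 = -16/81)
M(n(0, 0)) - 1*210 = -16/81 - 1*210 = -16/81 - 210 = -17026/81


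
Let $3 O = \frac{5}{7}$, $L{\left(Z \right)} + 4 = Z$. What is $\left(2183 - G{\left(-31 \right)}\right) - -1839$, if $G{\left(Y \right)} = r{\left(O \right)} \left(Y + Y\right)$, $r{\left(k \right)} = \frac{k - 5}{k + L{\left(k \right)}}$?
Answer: $\frac{151914}{37} \approx 4105.8$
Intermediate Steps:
$L{\left(Z \right)} = -4 + Z$
$O = \frac{5}{21}$ ($O = \frac{5 \cdot \frac{1}{7}}{3} = \frac{1}{3} \cdot \frac{5}{7} = \frac{5}{21} \approx 0.2381$)
$r{\left(k \right)} = \frac{-5 + k}{-4 + 2 k}$ ($r{\left(k \right)} = \frac{k - 5}{k + \left(-4 + k\right)} = \frac{-5 + k}{-4 + 2 k}$)
$G{\left(Y \right)} = \frac{100 Y}{37}$ ($G{\left(Y \right)} = \frac{-5 + \frac{5}{21}}{2 \left(-2 + \frac{5}{21}\right)} \left(Y + Y\right) = \frac{1}{2} \frac{1}{- \frac{37}{21}} \left(- \frac{100}{21}\right) 2 Y = \frac{1}{2} \left(- \frac{21}{37}\right) \left(- \frac{100}{21}\right) 2 Y = \frac{50 \cdot 2 Y}{37} = \frac{100 Y}{37}$)
$\left(2183 - G{\left(-31 \right)}\right) - -1839 = \left(2183 - \frac{100}{37} \left(-31\right)\right) - -1839 = \left(2183 - - \frac{3100}{37}\right) + 1839 = \left(2183 + \frac{3100}{37}\right) + 1839 = \frac{83871}{37} + 1839 = \frac{151914}{37}$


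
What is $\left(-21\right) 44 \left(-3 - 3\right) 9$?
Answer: $49896$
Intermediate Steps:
$\left(-21\right) 44 \left(-3 - 3\right) 9 = - 924 \left(-3 - 3\right) 9 = - 924 \left(\left(-6\right) 9\right) = \left(-924\right) \left(-54\right) = 49896$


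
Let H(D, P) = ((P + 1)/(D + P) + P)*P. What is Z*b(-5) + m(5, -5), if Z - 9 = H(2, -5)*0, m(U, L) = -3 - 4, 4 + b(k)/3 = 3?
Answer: -34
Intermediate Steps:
H(D, P) = P*(P + (1 + P)/(D + P)) (H(D, P) = ((1 + P)/(D + P) + P)*P = (P + (1 + P)/(D + P))*P = P*(P + (1 + P)/(D + P)))
b(k) = -3 (b(k) = -12 + 3*3 = -12 + 9 = -3)
m(U, L) = -7
Z = 9 (Z = 9 - 5*(1 - 5 + (-5)² + 2*(-5))/(2 - 5)*0 = 9 - 5*(1 - 5 + 25 - 10)/(-3)*0 = 9 - 5*(-⅓)*11*0 = 9 + (55/3)*0 = 9 + 0 = 9)
Z*b(-5) + m(5, -5) = 9*(-3) - 7 = -27 - 7 = -34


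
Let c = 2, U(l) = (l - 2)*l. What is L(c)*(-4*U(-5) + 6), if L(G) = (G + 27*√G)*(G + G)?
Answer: -1072 - 14472*√2 ≈ -21539.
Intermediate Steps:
U(l) = l*(-2 + l) (U(l) = (-2 + l)*l = l*(-2 + l))
L(G) = 2*G*(G + 27*√G) (L(G) = (G + 27*√G)*(2*G) = 2*G*(G + 27*√G))
L(c)*(-4*U(-5) + 6) = (2*2² + 54*2^(3/2))*(-(-20)*(-2 - 5) + 6) = (2*4 + 54*(2*√2))*(-(-20)*(-7) + 6) = (8 + 108*√2)*(-4*35 + 6) = (8 + 108*√2)*(-140 + 6) = (8 + 108*√2)*(-134) = -1072 - 14472*√2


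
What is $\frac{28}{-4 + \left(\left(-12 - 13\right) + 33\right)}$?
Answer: $7$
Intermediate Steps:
$\frac{28}{-4 + \left(\left(-12 - 13\right) + 33\right)} = \frac{28}{-4 + \left(-25 + 33\right)} = \frac{28}{-4 + 8} = \frac{28}{4} = 28 \cdot \frac{1}{4} = 7$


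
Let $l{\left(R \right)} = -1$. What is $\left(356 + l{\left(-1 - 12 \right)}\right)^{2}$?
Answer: $126025$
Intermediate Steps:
$\left(356 + l{\left(-1 - 12 \right)}\right)^{2} = \left(356 - 1\right)^{2} = 355^{2} = 126025$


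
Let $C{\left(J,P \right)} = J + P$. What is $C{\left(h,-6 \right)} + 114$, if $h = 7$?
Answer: $115$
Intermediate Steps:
$C{\left(h,-6 \right)} + 114 = \left(7 - 6\right) + 114 = 1 + 114 = 115$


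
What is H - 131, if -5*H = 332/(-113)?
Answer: -73683/565 ≈ -130.41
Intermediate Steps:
H = 332/565 (H = -332/(5*(-113)) = -332*(-1)/(5*113) = -1/5*(-332/113) = 332/565 ≈ 0.58761)
H - 131 = 332/565 - 131 = -73683/565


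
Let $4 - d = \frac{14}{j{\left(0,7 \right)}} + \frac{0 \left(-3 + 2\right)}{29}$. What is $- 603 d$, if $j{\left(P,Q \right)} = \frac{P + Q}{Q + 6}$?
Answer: $13266$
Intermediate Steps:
$j{\left(P,Q \right)} = \frac{P + Q}{6 + Q}$
$d = -22$ ($d = 4 - \left(\frac{14}{\frac{1}{6 + 7} \left(0 + 7\right)} + \frac{0 \left(-3 + 2\right)}{29}\right) = 4 - \left(\frac{14}{\frac{1}{13} \cdot 7} + 0 \left(-1\right) \frac{1}{29}\right) = 4 - \left(\frac{14}{\frac{1}{13} \cdot 7} + 0 \cdot \frac{1}{29}\right) = 4 - \left(\frac{14}{\frac{7}{13}} + 0\right) = 4 - \left(14 \cdot \frac{13}{7} + 0\right) = 4 - \left(26 + 0\right) = 4 - 26 = -22$)
$- 603 d = \left(-603\right) \left(-22\right) = 13266$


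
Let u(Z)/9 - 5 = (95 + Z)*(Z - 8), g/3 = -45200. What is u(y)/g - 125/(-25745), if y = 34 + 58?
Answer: -241588711/232734800 ≈ -1.0380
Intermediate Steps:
y = 92
g = -135600 (g = 3*(-45200) = -135600)
u(Z) = 45 + 9*(-8 + Z)*(95 + Z) (u(Z) = 45 + 9*((95 + Z)*(Z - 8)) = 45 + 9*((95 + Z)*(-8 + Z)) = 45 + 9*((-8 + Z)*(95 + Z)) = 45 + 9*(-8 + Z)*(95 + Z))
u(y)/g - 125/(-25745) = (-6795 + 9*92² + 783*92)/(-135600) - 125/(-25745) = (-6795 + 9*8464 + 72036)*(-1/135600) - 125*(-1/25745) = (-6795 + 76176 + 72036)*(-1/135600) + 25/5149 = 141417*(-1/135600) + 25/5149 = -47139/45200 + 25/5149 = -241588711/232734800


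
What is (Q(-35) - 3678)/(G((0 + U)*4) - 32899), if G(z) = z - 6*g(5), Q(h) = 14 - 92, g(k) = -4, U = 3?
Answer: 3756/32863 ≈ 0.11429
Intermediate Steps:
Q(h) = -78
G(z) = 24 + z (G(z) = z - 6*(-4) = z + 24 = 24 + z)
(Q(-35) - 3678)/(G((0 + U)*4) - 32899) = (-78 - 3678)/((24 + (0 + 3)*4) - 32899) = -3756/((24 + 3*4) - 32899) = -3756/((24 + 12) - 32899) = -3756/(36 - 32899) = -3756/(-32863) = -3756*(-1/32863) = 3756/32863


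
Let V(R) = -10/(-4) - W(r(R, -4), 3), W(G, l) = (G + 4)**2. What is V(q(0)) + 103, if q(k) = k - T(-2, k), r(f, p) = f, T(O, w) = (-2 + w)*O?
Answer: 211/2 ≈ 105.50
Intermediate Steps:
T(O, w) = O*(-2 + w)
q(k) = -4 + 3*k (q(k) = k - (-2)*(-2 + k) = k - (4 - 2*k) = k + (-4 + 2*k) = -4 + 3*k)
W(G, l) = (4 + G)**2
V(R) = 5/2 - (4 + R)**2 (V(R) = -10/(-4) - (4 + R)**2 = -10*(-1/4) - (4 + R)**2 = 5/2 - (4 + R)**2)
V(q(0)) + 103 = (5/2 - (4 + (-4 + 3*0))**2) + 103 = (5/2 - (4 + (-4 + 0))**2) + 103 = (5/2 - (4 - 4)**2) + 103 = (5/2 - 1*0**2) + 103 = (5/2 - 1*0) + 103 = (5/2 + 0) + 103 = 5/2 + 103 = 211/2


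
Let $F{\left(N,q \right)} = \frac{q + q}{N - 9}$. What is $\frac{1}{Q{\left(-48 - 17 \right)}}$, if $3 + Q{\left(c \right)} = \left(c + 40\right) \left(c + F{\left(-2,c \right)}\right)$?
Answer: $\frac{11}{14592} \approx 0.00075384$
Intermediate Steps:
$F{\left(N,q \right)} = \frac{2 q}{-9 + N}$
$Q{\left(c \right)} = -3 + \frac{9 c \left(40 + c\right)}{11}$ ($Q{\left(c \right)} = -3 + \left(c + 40\right) \left(c + \frac{2 c}{-9 - 2}\right) = -3 + \left(40 + c\right) \left(c + \frac{2 c}{-11}\right) = -3 + \left(40 + c\right) \left(c + 2 c \left(- \frac{1}{11}\right)\right) = -3 + \left(40 + c\right) \left(c - \frac{2 c}{11}\right) = -3 + \left(40 + c\right) \frac{9 c}{11} = -3 + \frac{9 c \left(40 + c\right)}{11}$)
$\frac{1}{Q{\left(-48 - 17 \right)}} = \frac{1}{-3 + \frac{9 \left(-48 - 17\right)^{2}}{11} + \frac{360 \left(-48 - 17\right)}{11}} = \frac{1}{-3 + \frac{9 \left(-65\right)^{2}}{11} + \frac{360}{11} \left(-65\right)} = \frac{1}{-3 + \frac{9}{11} \cdot 4225 - \frac{23400}{11}} = \frac{1}{-3 + \frac{38025}{11} - \frac{23400}{11}} = \frac{1}{\frac{14592}{11}} = \frac{11}{14592}$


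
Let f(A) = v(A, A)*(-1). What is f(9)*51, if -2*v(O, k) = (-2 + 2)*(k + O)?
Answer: 0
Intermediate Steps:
v(O, k) = 0 (v(O, k) = -(-2 + 2)*(k + O)/2 = -0*(O + k) = -½*0 = 0)
f(A) = 0 (f(A) = 0*(-1) = 0)
f(9)*51 = 0*51 = 0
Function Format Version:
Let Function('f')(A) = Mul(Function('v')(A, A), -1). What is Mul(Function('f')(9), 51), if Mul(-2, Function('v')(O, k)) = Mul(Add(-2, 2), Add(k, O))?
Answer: 0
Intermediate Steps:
Function('v')(O, k) = 0 (Function('v')(O, k) = Mul(Rational(-1, 2), Mul(Add(-2, 2), Add(k, O))) = Mul(Rational(-1, 2), Mul(0, Add(O, k))) = Mul(Rational(-1, 2), 0) = 0)
Function('f')(A) = 0 (Function('f')(A) = Mul(0, -1) = 0)
Mul(Function('f')(9), 51) = Mul(0, 51) = 0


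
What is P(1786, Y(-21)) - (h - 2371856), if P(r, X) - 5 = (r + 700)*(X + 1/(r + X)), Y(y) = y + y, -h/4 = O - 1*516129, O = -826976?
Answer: -2707533469/872 ≈ -3.1050e+6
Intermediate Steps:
h = 5372420 (h = -4*(-826976 - 1*516129) = -4*(-826976 - 516129) = -4*(-1343105) = 5372420)
Y(y) = 2*y
P(r, X) = 5 + (700 + r)*(X + 1/(X + r)) (P(r, X) = 5 + (r + 700)*(X + 1/(r + X)) = 5 + (700 + r)*(X + 1/(X + r)))
P(1786, Y(-21)) - (h - 2371856) = (700 + 5*(2*(-21)) + 6*1786 + 700*(2*(-21))² + (2*(-21))*1786² + 1786*(2*(-21))² + 700*(2*(-21))*1786)/(2*(-21) + 1786) - (5372420 - 2371856) = (700 + 5*(-42) + 10716 + 700*(-42)² - 42*3189796 + 1786*(-42)² + 700*(-42)*1786)/(-42 + 1786) - 1*3000564 = (700 - 210 + 10716 + 700*1764 - 133971432 + 1786*1764 - 52508400)/1744 - 3000564 = (700 - 210 + 10716 + 1234800 - 133971432 + 3150504 - 52508400)/1744 - 3000564 = (1/1744)*(-182083322) - 3000564 = -91041661/872 - 3000564 = -2707533469/872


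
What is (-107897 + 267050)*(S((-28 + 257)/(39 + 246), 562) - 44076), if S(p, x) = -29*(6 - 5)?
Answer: -7019443065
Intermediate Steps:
S(p, x) = -29 (S(p, x) = -29*1 = -29)
(-107897 + 267050)*(S((-28 + 257)/(39 + 246), 562) - 44076) = (-107897 + 267050)*(-29 - 44076) = 159153*(-44105) = -7019443065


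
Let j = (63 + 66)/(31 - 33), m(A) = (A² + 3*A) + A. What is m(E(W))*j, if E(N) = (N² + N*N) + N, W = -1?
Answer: -645/2 ≈ -322.50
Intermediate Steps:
E(N) = N + 2*N² (E(N) = (N² + N²) + N = 2*N² + N = N + 2*N²)
m(A) = A² + 4*A
j = -129/2 (j = 129/(-2) = 129*(-½) = -129/2 ≈ -64.500)
m(E(W))*j = ((-(1 + 2*(-1)))*(4 - (1 + 2*(-1))))*(-129/2) = ((-(1 - 2))*(4 - (1 - 2)))*(-129/2) = ((-1*(-1))*(4 - 1*(-1)))*(-129/2) = (1*(4 + 1))*(-129/2) = (1*5)*(-129/2) = 5*(-129/2) = -645/2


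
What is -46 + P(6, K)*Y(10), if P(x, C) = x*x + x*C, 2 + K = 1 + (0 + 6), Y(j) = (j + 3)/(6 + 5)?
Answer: 32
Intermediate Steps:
Y(j) = 3/11 + j/11 (Y(j) = (3 + j)/11 = (3 + j)*(1/11) = 3/11 + j/11)
K = 5 (K = -2 + (1 + (0 + 6)) = -2 + (1 + 6) = -2 + 7 = 5)
P(x, C) = x² + C*x
-46 + P(6, K)*Y(10) = -46 + (6*(5 + 6))*(3/11 + (1/11)*10) = -46 + (6*11)*(3/11 + 10/11) = -46 + 66*(13/11) = -46 + 78 = 32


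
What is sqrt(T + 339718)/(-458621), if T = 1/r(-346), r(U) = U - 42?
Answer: -sqrt(12785626551)/88972474 ≈ -0.0012709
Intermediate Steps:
r(U) = -42 + U
T = -1/388 (T = 1/(-42 - 346) = 1/(-388) = -1/388 ≈ -0.0025773)
sqrt(T + 339718)/(-458621) = sqrt(-1/388 + 339718)/(-458621) = sqrt(131810583/388)*(-1/458621) = (sqrt(12785626551)/194)*(-1/458621) = -sqrt(12785626551)/88972474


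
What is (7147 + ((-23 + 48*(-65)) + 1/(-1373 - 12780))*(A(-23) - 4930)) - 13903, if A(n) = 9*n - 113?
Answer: 233439502332/14153 ≈ 1.6494e+7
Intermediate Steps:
A(n) = -113 + 9*n
(7147 + ((-23 + 48*(-65)) + 1/(-1373 - 12780))*(A(-23) - 4930)) - 13903 = (7147 + ((-23 + 48*(-65)) + 1/(-1373 - 12780))*((-113 + 9*(-23)) - 4930)) - 13903 = (7147 + ((-23 - 3120) + 1/(-14153))*((-113 - 207) - 4930)) - 13903 = (7147 + (-3143 - 1/14153)*(-320 - 4930)) - 13903 = (7147 - 44482880/14153*(-5250)) - 13903 = (7147 + 233535120000/14153) - 13903 = 233636271491/14153 - 13903 = 233439502332/14153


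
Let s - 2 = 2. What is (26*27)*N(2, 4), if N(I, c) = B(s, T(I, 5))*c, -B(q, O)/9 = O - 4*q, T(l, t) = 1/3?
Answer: 395928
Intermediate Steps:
s = 4 (s = 2 + 2 = 4)
T(l, t) = ⅓
B(q, O) = -9*O + 36*q (B(q, O) = -9*(O - 4*q) = -9*O + 36*q)
N(I, c) = 141*c (N(I, c) = (-9*⅓ + 36*4)*c = (-3 + 144)*c = 141*c)
(26*27)*N(2, 4) = (26*27)*(141*4) = 702*564 = 395928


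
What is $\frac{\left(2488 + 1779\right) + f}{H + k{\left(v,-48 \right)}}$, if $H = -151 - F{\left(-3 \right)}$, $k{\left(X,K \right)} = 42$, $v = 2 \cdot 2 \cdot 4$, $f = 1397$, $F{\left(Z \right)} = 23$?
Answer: $- \frac{472}{11} \approx -42.909$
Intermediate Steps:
$v = 16$ ($v = 4 \cdot 4 = 16$)
$H = -174$ ($H = -151 - 23 = -174$)
$\frac{\left(2488 + 1779\right) + f}{H + k{\left(v,-48 \right)}} = \frac{\left(2488 + 1779\right) + 1397}{-174 + 42} = \frac{4267 + 1397}{-132} = 5664 \left(- \frac{1}{132}\right) = - \frac{472}{11}$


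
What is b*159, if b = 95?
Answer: 15105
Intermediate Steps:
b*159 = 95*159 = 15105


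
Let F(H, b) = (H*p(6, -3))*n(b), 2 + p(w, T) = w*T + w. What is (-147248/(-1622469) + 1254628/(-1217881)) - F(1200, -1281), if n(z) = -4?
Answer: -132787320366795844/1975974168189 ≈ -67201.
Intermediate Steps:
p(w, T) = -2 + w + T*w (p(w, T) = -2 + (w*T + w) = -2 + (T*w + w) = -2 + (w + T*w) = -2 + w + T*w)
F(H, b) = 56*H (F(H, b) = (H*(-2 + 6 - 3*6))*(-4) = (H*(-2 + 6 - 18))*(-4) = (H*(-14))*(-4) = -14*H*(-4) = 56*H)
(-147248/(-1622469) + 1254628/(-1217881)) - F(1200, -1281) = (-147248/(-1622469) + 1254628/(-1217881)) - 56*1200 = (-147248*(-1/1622469) + 1254628*(-1/1217881)) - 1*67200 = (147248/1622469 - 1254628/1217881) - 67200 = -1856264495044/1975974168189 - 67200 = -132787320366795844/1975974168189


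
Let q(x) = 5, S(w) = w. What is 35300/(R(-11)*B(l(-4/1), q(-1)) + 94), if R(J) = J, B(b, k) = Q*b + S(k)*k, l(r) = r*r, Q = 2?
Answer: -35300/533 ≈ -66.229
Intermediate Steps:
l(r) = r²
B(b, k) = k² + 2*b (B(b, k) = 2*b + k*k = 2*b + k² = k² + 2*b)
35300/(R(-11)*B(l(-4/1), q(-1)) + 94) = 35300/(-11*(5² + 2*(-4/1)²) + 94) = 35300/(-11*(25 + 2*(-4*1)²) + 94) = 35300/(-11*(25 + 2*(-4)²) + 94) = 35300/(-11*(25 + 2*16) + 94) = 35300/(-11*(25 + 32) + 94) = 35300/(-11*57 + 94) = 35300/(-627 + 94) = 35300/(-533) = 35300*(-1/533) = -35300/533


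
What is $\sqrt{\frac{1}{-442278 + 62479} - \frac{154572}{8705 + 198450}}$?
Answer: $\frac{i \sqrt{94262582235651178115}}{11239608835} \approx 0.86381 i$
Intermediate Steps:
$\sqrt{\frac{1}{-442278 + 62479} - \frac{154572}{8705 + 198450}} = \sqrt{\frac{1}{-379799} - \frac{154572}{207155}} = \sqrt{- \frac{1}{379799} - \frac{154572}{207155}} = \sqrt{- \frac{58706498183}{78677261845}} = \frac{i \sqrt{94262582235651178115}}{11239608835}$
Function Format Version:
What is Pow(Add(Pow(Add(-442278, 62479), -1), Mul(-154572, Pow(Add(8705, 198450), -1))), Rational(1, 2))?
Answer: Mul(Rational(1, 11239608835), I, Pow(94262582235651178115, Rational(1, 2))) ≈ Mul(0.86381, I)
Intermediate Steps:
Pow(Add(Pow(Add(-442278, 62479), -1), Mul(-154572, Pow(Add(8705, 198450), -1))), Rational(1, 2)) = Pow(Add(Pow(-379799, -1), Mul(-154572, Pow(207155, -1))), Rational(1, 2)) = Pow(Add(Rational(-1, 379799), Mul(-154572, Rational(1, 207155))), Rational(1, 2)) = Pow(Add(Rational(-1, 379799), Rational(-154572, 207155)), Rational(1, 2)) = Pow(Rational(-58706498183, 78677261845), Rational(1, 2)) = Mul(Rational(1, 11239608835), I, Pow(94262582235651178115, Rational(1, 2)))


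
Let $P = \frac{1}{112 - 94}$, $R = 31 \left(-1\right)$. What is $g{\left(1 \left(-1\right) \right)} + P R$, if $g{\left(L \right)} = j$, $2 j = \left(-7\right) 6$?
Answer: $- \frac{409}{18} \approx -22.722$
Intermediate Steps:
$j = -21$ ($j = \frac{\left(-7\right) 6}{2} = \frac{1}{2} \left(-42\right) = -21$)
$g{\left(L \right)} = -21$
$R = -31$
$P = \frac{1}{18} \approx 0.055556$
$g{\left(1 \left(-1\right) \right)} + P R = -21 + \frac{1}{18} \left(-31\right) = -21 - \frac{31}{18} = - \frac{409}{18}$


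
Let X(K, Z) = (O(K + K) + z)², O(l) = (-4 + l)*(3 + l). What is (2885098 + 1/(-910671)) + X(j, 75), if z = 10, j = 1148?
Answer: 25285431508714138961/910671 ≈ 2.7766e+13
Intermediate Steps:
X(K, Z) = (-2 - 2*K + 4*K²)² (X(K, Z) = ((-12 + (K + K)² - (K + K)) + 10)² = ((-12 + (2*K)² - 2*K) + 10)² = ((-12 + 4*K² - 2*K) + 10)² = ((-12 - 2*K + 4*K²) + 10)² = (-2 - 2*K + 4*K²)²)
(2885098 + 1/(-910671)) + X(j, 75) = (2885098 + 1/(-910671)) + 4*(1 + 1148 - 2*1148²)² = (2885098 - 1/910671) + 4*(1 + 1148 - 2*1317904)² = 2627375080757/910671 + 4*(1 + 1148 - 2635808)² = 2627375080757/910671 + 4*(-2634659)² = 2627375080757/910671 + 4*6941428046281 = 2627375080757/910671 + 27765712185124 = 25285431508714138961/910671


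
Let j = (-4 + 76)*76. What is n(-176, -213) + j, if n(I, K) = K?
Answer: 5259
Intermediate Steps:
j = 5472 (j = 72*76 = 5472)
n(-176, -213) + j = -213 + 5472 = 5259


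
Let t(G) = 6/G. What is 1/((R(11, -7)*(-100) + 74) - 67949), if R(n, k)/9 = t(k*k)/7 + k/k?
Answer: -343/23595225 ≈ -1.4537e-5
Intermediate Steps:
R(n, k) = 9 + 54/(7*k²) (R(n, k) = 9*((6/((k*k)))/7 + k/k) = 9*((6/(k²))*(⅐) + 1) = 9*((6/k²)*(⅐) + 1) = 9*(6/(7*k²) + 1) = 9*(1 + 6/(7*k²)) = 9 + 54/(7*k²))
1/((R(11, -7)*(-100) + 74) - 67949) = 1/(((9 + (54/7)/(-7)²)*(-100) + 74) - 67949) = 1/(((9 + (54/7)*(1/49))*(-100) + 74) - 67949) = 1/(((9 + 54/343)*(-100) + 74) - 67949) = 1/(((3141/343)*(-100) + 74) - 67949) = 1/((-314100/343 + 74) - 67949) = 1/(-288718/343 - 67949) = 1/(-23595225/343) = -343/23595225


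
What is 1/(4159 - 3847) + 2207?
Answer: 688585/312 ≈ 2207.0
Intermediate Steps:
1/(4159 - 3847) + 2207 = 1/312 + 2207 = 688585/312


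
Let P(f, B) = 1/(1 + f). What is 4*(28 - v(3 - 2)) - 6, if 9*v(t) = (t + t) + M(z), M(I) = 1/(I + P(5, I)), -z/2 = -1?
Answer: 12274/117 ≈ 104.91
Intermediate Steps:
z = 2 (z = -2*(-1) = 2)
M(I) = 1/(⅙ + I) (M(I) = 1/(I + 1/(1 + 5)) = 1/(I + 1/6) = 1/(I + ⅙) = 1/(⅙ + I))
v(t) = 2/39 + 2*t/9 (v(t) = ((t + t) + 6/(1 + 6*2))/9 = (2*t + 6/(1 + 12))/9 = (2*t + 6/13)/9 = (6/13 + 2*t)/9 = 2/39 + 2*t/9)
4*(28 - v(3 - 2)) - 6 = 4*(28 - (2/39 + 2*(3 - 2)/9)) - 6 = 4*(28 - (2/39 + (2/9)*1)) - 6 = 4*(28 - (2/39 + 2/9)) - 6 = 4*(28 - 1*32/117) - 6 = 4*(28 - 32/117) - 6 = 4*(3244/117) - 6 = 12976/117 - 6 = 12274/117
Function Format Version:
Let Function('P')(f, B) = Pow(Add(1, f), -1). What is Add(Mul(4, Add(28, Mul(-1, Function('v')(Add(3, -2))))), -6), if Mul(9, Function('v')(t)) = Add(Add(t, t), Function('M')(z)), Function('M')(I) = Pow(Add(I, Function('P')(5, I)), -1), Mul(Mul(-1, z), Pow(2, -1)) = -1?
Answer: Rational(12274, 117) ≈ 104.91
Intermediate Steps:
z = 2 (z = Mul(-2, -1) = 2)
Function('M')(I) = Pow(Add(Rational(1, 6), I), -1) (Function('M')(I) = Pow(Add(I, Pow(Add(1, 5), -1)), -1) = Pow(Add(I, Pow(6, -1)), -1) = Pow(Add(I, Rational(1, 6)), -1) = Pow(Add(Rational(1, 6), I), -1))
Function('v')(t) = Add(Rational(2, 39), Mul(Rational(2, 9), t)) (Function('v')(t) = Mul(Rational(1, 9), Add(Add(t, t), Mul(6, Pow(Add(1, Mul(6, 2)), -1)))) = Mul(Rational(1, 9), Add(Mul(2, t), Mul(6, Pow(Add(1, 12), -1)))) = Mul(Rational(1, 9), Add(Mul(2, t), Mul(6, Pow(13, -1)))) = Mul(Rational(1, 9), Add(Mul(2, t), Mul(6, Rational(1, 13)))) = Mul(Rational(1, 9), Add(Mul(2, t), Rational(6, 13))) = Mul(Rational(1, 9), Add(Rational(6, 13), Mul(2, t))) = Add(Rational(2, 39), Mul(Rational(2, 9), t)))
Add(Mul(4, Add(28, Mul(-1, Function('v')(Add(3, -2))))), -6) = Add(Mul(4, Add(28, Mul(-1, Add(Rational(2, 39), Mul(Rational(2, 9), Add(3, -2)))))), -6) = Add(Mul(4, Add(28, Mul(-1, Add(Rational(2, 39), Mul(Rational(2, 9), 1))))), -6) = Add(Mul(4, Add(28, Mul(-1, Add(Rational(2, 39), Rational(2, 9))))), -6) = Add(Mul(4, Add(28, Mul(-1, Rational(32, 117)))), -6) = Add(Mul(4, Add(28, Rational(-32, 117))), -6) = Add(Mul(4, Rational(3244, 117)), -6) = Add(Rational(12976, 117), -6) = Rational(12274, 117)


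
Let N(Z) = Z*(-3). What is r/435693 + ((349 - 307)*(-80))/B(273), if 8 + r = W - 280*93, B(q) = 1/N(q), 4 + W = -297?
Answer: 399652466257/145231 ≈ 2.7518e+6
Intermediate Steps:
W = -301 (W = -4 - 297 = -301)
N(Z) = -3*Z
B(q) = -1/(3*q) (B(q) = 1/(-3*q) = -1/(3*q))
r = -26349 (r = -8 + (-301 - 280*93) = -8 + (-301 - 26040) = -8 - 26341 = -26349)
r/435693 + ((349 - 307)*(-80))/B(273) = -26349/435693 + ((349 - 307)*(-80))/((-1/3/273)) = -26349*1/435693 + (42*(-80))/((-1/3*1/273)) = -8783/145231 - 3360/(-1/819) = -8783/145231 - 3360*(-819) = -8783/145231 + 2751840 = 399652466257/145231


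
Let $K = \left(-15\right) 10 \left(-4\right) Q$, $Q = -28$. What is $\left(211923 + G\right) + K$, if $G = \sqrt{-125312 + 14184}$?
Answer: $195123 + 2 i \sqrt{27782} \approx 1.9512 \cdot 10^{5} + 333.36 i$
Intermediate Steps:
$G = 2 i \sqrt{27782}$ ($G = \sqrt{-111128} = 2 i \sqrt{27782} \approx 333.36 i$)
$K = -16800$ ($K = \left(-15\right) 10 \left(-4\right) \left(-28\right) = \left(-150\right) \left(-4\right) \left(-28\right) = 600 \left(-28\right) = -16800$)
$\left(211923 + G\right) + K = \left(211923 + 2 i \sqrt{27782}\right) - 16800 = 195123 + 2 i \sqrt{27782}$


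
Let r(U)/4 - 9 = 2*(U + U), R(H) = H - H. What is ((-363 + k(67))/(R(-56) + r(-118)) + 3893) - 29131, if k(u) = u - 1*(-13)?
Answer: -46740493/1852 ≈ -25238.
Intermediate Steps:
R(H) = 0
r(U) = 36 + 16*U (r(U) = 36 + 4*(2*(U + U)) = 36 + 4*(2*(2*U)) = 36 + 4*(4*U) = 36 + 16*U)
k(u) = 13 + u (k(u) = u + 13 = 13 + u)
((-363 + k(67))/(R(-56) + r(-118)) + 3893) - 29131 = ((-363 + (13 + 67))/(0 + (36 + 16*(-118))) + 3893) - 29131 = ((-363 + 80)/(0 + (36 - 1888)) + 3893) - 29131 = (-283/(0 - 1852) + 3893) - 29131 = (-283/(-1852) + 3893) - 29131 = (-283*(-1/1852) + 3893) - 29131 = (283/1852 + 3893) - 29131 = 7210119/1852 - 29131 = -46740493/1852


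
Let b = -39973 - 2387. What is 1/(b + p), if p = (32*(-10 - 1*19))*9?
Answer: -1/50712 ≈ -1.9719e-5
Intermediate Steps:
b = -42360
p = -8352 (p = (32*(-10 - 19))*9 = (32*(-29))*9 = -928*9 = -8352)
1/(b + p) = 1/(-42360 - 8352) = 1/(-50712) = -1/50712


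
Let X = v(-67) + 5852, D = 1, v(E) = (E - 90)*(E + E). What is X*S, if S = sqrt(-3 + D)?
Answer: 26890*I*sqrt(2) ≈ 38028.0*I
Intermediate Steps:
v(E) = 2*E*(-90 + E) (v(E) = (-90 + E)*(2*E) = 2*E*(-90 + E))
S = I*sqrt(2) (S = sqrt(-3 + 1) = sqrt(-2) = I*sqrt(2) ≈ 1.4142*I)
X = 26890 (X = 2*(-67)*(-90 - 67) + 5852 = 2*(-67)*(-157) + 5852 = 21038 + 5852 = 26890)
X*S = 26890*(I*sqrt(2)) = 26890*I*sqrt(2)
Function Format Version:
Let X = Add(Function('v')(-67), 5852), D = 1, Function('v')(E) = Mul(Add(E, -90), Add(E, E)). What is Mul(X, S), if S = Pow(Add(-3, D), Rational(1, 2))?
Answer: Mul(26890, I, Pow(2, Rational(1, 2))) ≈ Mul(38028., I)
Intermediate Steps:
Function('v')(E) = Mul(2, E, Add(-90, E)) (Function('v')(E) = Mul(Add(-90, E), Mul(2, E)) = Mul(2, E, Add(-90, E)))
S = Mul(I, Pow(2, Rational(1, 2))) (S = Pow(Add(-3, 1), Rational(1, 2)) = Pow(-2, Rational(1, 2)) = Mul(I, Pow(2, Rational(1, 2))) ≈ Mul(1.4142, I))
X = 26890 (X = Add(Mul(2, -67, Add(-90, -67)), 5852) = Add(Mul(2, -67, -157), 5852) = Add(21038, 5852) = 26890)
Mul(X, S) = Mul(26890, Mul(I, Pow(2, Rational(1, 2)))) = Mul(26890, I, Pow(2, Rational(1, 2)))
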